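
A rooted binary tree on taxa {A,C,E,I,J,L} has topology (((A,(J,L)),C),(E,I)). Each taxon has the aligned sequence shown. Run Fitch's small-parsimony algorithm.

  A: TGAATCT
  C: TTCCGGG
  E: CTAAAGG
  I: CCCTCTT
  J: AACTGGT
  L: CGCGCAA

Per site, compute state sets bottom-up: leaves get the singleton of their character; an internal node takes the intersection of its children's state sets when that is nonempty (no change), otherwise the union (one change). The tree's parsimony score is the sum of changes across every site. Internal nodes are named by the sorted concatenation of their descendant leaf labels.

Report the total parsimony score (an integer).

site 0, node JL: J={A} ∪ L={C} → {A,C} (+1)
site 0, node AJL: A={T} ∪ JL={A,C} → {A,C,T} (+1)
site 0, node ACJL: AJL={A,C,T} ∩ C={T} → {T} (+0)
site 0, node EI: E={C} ∩ I={C} → {C} (+0)
site 0, node ACEIJL: ACJL={T} ∪ EI={C} → {C,T} (+1)
site 1, node JL: J={A} ∪ L={G} → {A,G} (+1)
site 1, node AJL: A={G} ∩ JL={A,G} → {G} (+0)
site 1, node ACJL: AJL={G} ∪ C={T} → {G,T} (+1)
site 1, node EI: E={T} ∪ I={C} → {C,T} (+1)
site 1, node ACEIJL: ACJL={G,T} ∩ EI={C,T} → {T} (+0)
site 2, node JL: J={C} ∩ L={C} → {C} (+0)
site 2, node AJL: A={A} ∪ JL={C} → {A,C} (+1)
site 2, node ACJL: AJL={A,C} ∩ C={C} → {C} (+0)
site 2, node EI: E={A} ∪ I={C} → {A,C} (+1)
site 2, node ACEIJL: ACJL={C} ∩ EI={A,C} → {C} (+0)
site 3, node JL: J={T} ∪ L={G} → {G,T} (+1)
site 3, node AJL: A={A} ∪ JL={G,T} → {A,G,T} (+1)
site 3, node ACJL: AJL={A,G,T} ∪ C={C} → {A,C,G,T} (+1)
site 3, node EI: E={A} ∪ I={T} → {A,T} (+1)
site 3, node ACEIJL: ACJL={A,C,G,T} ∩ EI={A,T} → {A,T} (+0)
site 4, node JL: J={G} ∪ L={C} → {C,G} (+1)
site 4, node AJL: A={T} ∪ JL={C,G} → {C,G,T} (+1)
site 4, node ACJL: AJL={C,G,T} ∩ C={G} → {G} (+0)
site 4, node EI: E={A} ∪ I={C} → {A,C} (+1)
site 4, node ACEIJL: ACJL={G} ∪ EI={A,C} → {A,C,G} (+1)
site 5, node JL: J={G} ∪ L={A} → {A,G} (+1)
site 5, node AJL: A={C} ∪ JL={A,G} → {A,C,G} (+1)
site 5, node ACJL: AJL={A,C,G} ∩ C={G} → {G} (+0)
site 5, node EI: E={G} ∪ I={T} → {G,T} (+1)
site 5, node ACEIJL: ACJL={G} ∩ EI={G,T} → {G} (+0)
site 6, node JL: J={T} ∪ L={A} → {A,T} (+1)
site 6, node AJL: A={T} ∩ JL={A,T} → {T} (+0)
site 6, node ACJL: AJL={T} ∪ C={G} → {G,T} (+1)
site 6, node EI: E={G} ∪ I={T} → {G,T} (+1)
site 6, node ACEIJL: ACJL={G,T} ∩ EI={G,T} → {G,T} (+0)
per-site changes: [3, 3, 2, 4, 4, 3, 3]; total = 22

22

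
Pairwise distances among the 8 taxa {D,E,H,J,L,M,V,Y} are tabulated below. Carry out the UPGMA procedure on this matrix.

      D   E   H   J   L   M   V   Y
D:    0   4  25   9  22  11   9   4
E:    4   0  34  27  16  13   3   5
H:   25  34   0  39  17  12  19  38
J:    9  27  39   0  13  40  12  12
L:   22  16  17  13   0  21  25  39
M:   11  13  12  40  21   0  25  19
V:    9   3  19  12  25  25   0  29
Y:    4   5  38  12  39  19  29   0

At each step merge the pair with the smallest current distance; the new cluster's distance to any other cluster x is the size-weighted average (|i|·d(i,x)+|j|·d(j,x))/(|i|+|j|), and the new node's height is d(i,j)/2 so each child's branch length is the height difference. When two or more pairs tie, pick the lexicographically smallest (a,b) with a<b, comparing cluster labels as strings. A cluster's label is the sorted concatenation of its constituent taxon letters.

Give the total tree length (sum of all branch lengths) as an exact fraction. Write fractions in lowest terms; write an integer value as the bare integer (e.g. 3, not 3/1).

step 1: merge (E,V) at d=3; branch lengths E→3/2, V→3/2; new cluster EV
  updated: d(D,EV)=13/2, d(EV,H)=53/2, d(EV,J)=39/2, d(EV,L)=41/2, d(EV,M)=19, d(EV,Y)=17
step 2: merge (D,Y) at d=4; branch lengths D→2, Y→2; new cluster DY
  updated: d(DY,EV)=47/4, d(DY,H)=63/2, d(DY,J)=21/2, d(DY,L)=61/2, d(DY,M)=15
step 3: merge (DY,J) at d=21/2; branch lengths DY→13/4, J→21/4; new cluster DJY
  updated: d(DJY,EV)=43/3, d(DJY,H)=34, d(DJY,L)=74/3, d(DJY,M)=70/3
step 4: merge (H,M) at d=12; branch lengths H→6, M→6; new cluster HM
  updated: d(DJY,HM)=86/3, d(EV,HM)=91/4, d(HM,L)=19
step 5: merge (DJY,EV) at d=43/3; branch lengths DJY→23/12, EV→17/3; new cluster DEJVY
  updated: d(DEJVY,HM)=263/10, d(DEJVY,L)=23
step 6: merge (HM,L) at d=19; branch lengths HM→7/2, L→19/2; new cluster HLM
  updated: d(DEJVY,HLM)=126/5
step 7: merge (DEJVY,HLM) at d=126/5; branch lengths DEJVY→163/30, HLM→31/10; new cluster DEHJLMVY
final tree: ((((D:2,Y:2):13/4,J:21/4):23/12,(E:3/2,V:3/2):17/3):163/30,((H:6,M:6):7/2,L:19/2):31/10)
total length: 3397/60

3397/60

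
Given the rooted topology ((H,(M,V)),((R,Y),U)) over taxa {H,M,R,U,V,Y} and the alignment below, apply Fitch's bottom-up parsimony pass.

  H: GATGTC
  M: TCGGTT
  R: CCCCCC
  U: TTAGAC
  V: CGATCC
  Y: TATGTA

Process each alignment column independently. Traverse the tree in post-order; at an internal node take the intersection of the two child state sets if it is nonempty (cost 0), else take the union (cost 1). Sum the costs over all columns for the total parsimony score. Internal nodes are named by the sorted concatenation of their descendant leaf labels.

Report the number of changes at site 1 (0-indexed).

[col 0] MV: children M:{T}, V:{C} ∪→ {C,T}; cost 1
[col 0] HMV: children H:{G}, MV:{C,T} ∪→ {C,G,T}; cost 1
[col 0] RY: children R:{C}, Y:{T} ∪→ {C,T}; cost 1
[col 0] RUY: children RY:{C,T}, U:{T} ∩→ {T}; cost 0
[col 0] HMRUVY: children HMV:{C,G,T}, RUY:{T} ∩→ {T}; cost 0
[col 1] MV: children M:{C}, V:{G} ∪→ {C,G}; cost 1
[col 1] HMV: children H:{A}, MV:{C,G} ∪→ {A,C,G}; cost 1
[col 1] RY: children R:{C}, Y:{A} ∪→ {A,C}; cost 1
[col 1] RUY: children RY:{A,C}, U:{T} ∪→ {A,C,T}; cost 1
[col 1] HMRUVY: children HMV:{A,C,G}, RUY:{A,C,T} ∩→ {A,C}; cost 0
[col 2] MV: children M:{G}, V:{A} ∪→ {A,G}; cost 1
[col 2] HMV: children H:{T}, MV:{A,G} ∪→ {A,G,T}; cost 1
[col 2] RY: children R:{C}, Y:{T} ∪→ {C,T}; cost 1
[col 2] RUY: children RY:{C,T}, U:{A} ∪→ {A,C,T}; cost 1
[col 2] HMRUVY: children HMV:{A,G,T}, RUY:{A,C,T} ∩→ {A,T}; cost 0
[col 3] MV: children M:{G}, V:{T} ∪→ {G,T}; cost 1
[col 3] HMV: children H:{G}, MV:{G,T} ∩→ {G}; cost 0
[col 3] RY: children R:{C}, Y:{G} ∪→ {C,G}; cost 1
[col 3] RUY: children RY:{C,G}, U:{G} ∩→ {G}; cost 0
[col 3] HMRUVY: children HMV:{G}, RUY:{G} ∩→ {G}; cost 0
[col 4] MV: children M:{T}, V:{C} ∪→ {C,T}; cost 1
[col 4] HMV: children H:{T}, MV:{C,T} ∩→ {T}; cost 0
[col 4] RY: children R:{C}, Y:{T} ∪→ {C,T}; cost 1
[col 4] RUY: children RY:{C,T}, U:{A} ∪→ {A,C,T}; cost 1
[col 4] HMRUVY: children HMV:{T}, RUY:{A,C,T} ∩→ {T}; cost 0
[col 5] MV: children M:{T}, V:{C} ∪→ {C,T}; cost 1
[col 5] HMV: children H:{C}, MV:{C,T} ∩→ {C}; cost 0
[col 5] RY: children R:{C}, Y:{A} ∪→ {A,C}; cost 1
[col 5] RUY: children RY:{A,C}, U:{C} ∩→ {C}; cost 0
[col 5] HMRUVY: children HMV:{C}, RUY:{C} ∩→ {C}; cost 0
per-site changes: [3, 4, 4, 2, 3, 2]; total = 18

4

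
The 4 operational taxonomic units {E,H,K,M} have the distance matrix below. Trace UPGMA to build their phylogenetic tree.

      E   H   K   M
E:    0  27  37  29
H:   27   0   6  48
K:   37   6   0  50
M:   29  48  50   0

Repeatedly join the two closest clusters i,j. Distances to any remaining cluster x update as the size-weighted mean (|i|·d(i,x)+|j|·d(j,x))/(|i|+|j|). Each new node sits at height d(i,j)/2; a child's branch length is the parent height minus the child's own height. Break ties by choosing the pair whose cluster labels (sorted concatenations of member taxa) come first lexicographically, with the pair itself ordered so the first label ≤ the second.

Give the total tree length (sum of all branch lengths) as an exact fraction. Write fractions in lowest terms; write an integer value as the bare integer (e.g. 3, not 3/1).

1. join H+K (d=6) ⇒ HK; edges |H|=3, |K|=3
  updated: d(E,HK)=32, d(HK,M)=49
2. join E+M (d=29) ⇒ EM; edges |E|=29/2, |M|=29/2
  updated: d(EM,HK)=81/2
3. join EM+HK (d=81/2) ⇒ EHKM; edges |EM|=23/4, |HK|=69/4
final tree: ((E:29/2,M:29/2):23/4,(H:3,K:3):69/4)
total length: 58

58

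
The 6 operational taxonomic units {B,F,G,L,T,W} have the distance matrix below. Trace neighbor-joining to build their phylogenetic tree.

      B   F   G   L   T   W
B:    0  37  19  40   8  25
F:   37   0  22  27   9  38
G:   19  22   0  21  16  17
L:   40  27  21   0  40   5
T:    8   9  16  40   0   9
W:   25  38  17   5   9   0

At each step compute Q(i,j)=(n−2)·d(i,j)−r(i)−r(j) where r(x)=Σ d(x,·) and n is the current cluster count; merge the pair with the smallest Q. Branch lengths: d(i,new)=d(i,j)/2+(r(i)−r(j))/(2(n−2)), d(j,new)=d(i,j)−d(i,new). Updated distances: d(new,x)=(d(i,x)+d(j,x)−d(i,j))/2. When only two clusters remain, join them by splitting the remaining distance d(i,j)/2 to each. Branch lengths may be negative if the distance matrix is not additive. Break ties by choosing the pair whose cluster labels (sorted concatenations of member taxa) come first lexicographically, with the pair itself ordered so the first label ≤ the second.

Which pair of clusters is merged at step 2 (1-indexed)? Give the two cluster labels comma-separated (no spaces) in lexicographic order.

F,T

1. join L+W (d=5, Q=-207) ⇒ LW; edges |L|=59/8, |W|=-19/8
  updated: d(B,LW)=30, d(F,LW)=30, d(G,LW)=33/2, d(LW,T)=22
2. join F+T (d=9, Q=-126) ⇒ FT; edges |F|=35/3, |T|=-8/3
  updated: d(B,FT)=18, d(FT,G)=29/2, d(FT,LW)=43/2
3. join B+FT (d=18, Q=-85) ⇒ BFT; edges |B|=49/4, |FT|=23/4
  updated: d(BFT,G)=31/4, d(BFT,LW)=67/4
4. join BFT+G (d=31/4, Q=-41) ⇒ BFGT; edges |BFT|=4, |G|=15/4
  updated: d(BFGT,LW)=51/4
5. join BFGT+LW (d=51/4) ⇒ BFGLTW; edges |BFGT|=51/8, |LW|=51/8
final tree: (((B:49/4,(F:35/3,T:-8/3):23/4):4,G:15/4):51/8,(L:59/8,W:-19/8):51/8)
total length: 105/2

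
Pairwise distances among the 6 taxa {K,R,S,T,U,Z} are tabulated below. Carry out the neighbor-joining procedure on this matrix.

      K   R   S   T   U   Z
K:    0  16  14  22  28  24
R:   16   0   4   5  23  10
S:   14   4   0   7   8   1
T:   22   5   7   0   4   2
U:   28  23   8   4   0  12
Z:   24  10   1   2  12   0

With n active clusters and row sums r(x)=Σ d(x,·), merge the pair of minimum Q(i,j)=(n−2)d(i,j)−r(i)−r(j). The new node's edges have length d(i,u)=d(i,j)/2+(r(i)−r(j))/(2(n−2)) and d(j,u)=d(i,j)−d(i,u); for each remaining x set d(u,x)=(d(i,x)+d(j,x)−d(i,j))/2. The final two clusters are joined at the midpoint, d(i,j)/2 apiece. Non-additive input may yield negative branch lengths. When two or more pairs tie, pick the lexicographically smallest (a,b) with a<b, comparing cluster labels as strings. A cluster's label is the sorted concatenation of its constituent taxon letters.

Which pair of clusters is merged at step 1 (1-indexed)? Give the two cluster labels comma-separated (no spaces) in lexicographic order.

iteration 1: select T,U (d=4, Q=-99); attach at lengths (-19/8, 51/8); label the merged cluster TU
  updated: d(K,TU)=23, d(R,TU)=12, d(S,TU)=11/2, d(TU,Z)=5
iteration 2: select K,R (d=16, Q=-71); attach at lengths (83/6, 13/6); label the merged cluster KR
  updated: d(KR,S)=1, d(KR,TU)=19/2, d(KR,Z)=9
iteration 3: select KR,S (d=1, Q=-25); attach at lengths (7/2, -5/2); label the merged cluster KRS
  updated: d(KRS,TU)=7, d(KRS,Z)=9/2
iteration 4: select KRS,TU (d=7, Q=-33/2); attach at lengths (13/4, 15/4); label the merged cluster KRSTU
  updated: d(KRSTU,Z)=5/4
iteration 5: select KRSTU,Z (d=5/4); attach at lengths (5/8, 5/8); label the merged cluster KRSTUZ
final tree: ((((K:83/6,R:13/6):7/2,S:-5/2):13/4,(T:-19/8,U:51/8):15/4):5/8,Z:5/8)
total length: 117/4

T,U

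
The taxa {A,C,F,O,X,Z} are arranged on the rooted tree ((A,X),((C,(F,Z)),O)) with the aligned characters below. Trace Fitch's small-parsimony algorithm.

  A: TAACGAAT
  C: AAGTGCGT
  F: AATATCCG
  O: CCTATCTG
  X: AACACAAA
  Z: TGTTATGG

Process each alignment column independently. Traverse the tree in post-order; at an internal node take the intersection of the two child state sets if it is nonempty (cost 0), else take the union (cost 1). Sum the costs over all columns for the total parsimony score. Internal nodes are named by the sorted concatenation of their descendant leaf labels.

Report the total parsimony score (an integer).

23

site 0, node AX: A={T} ∪ X={A} → {A,T} (+1)
site 0, node FZ: F={A} ∪ Z={T} → {A,T} (+1)
site 0, node CFZ: C={A} ∩ FZ={A,T} → {A} (+0)
site 0, node CFOZ: CFZ={A} ∪ O={C} → {A,C} (+1)
site 0, node ACFOXZ: AX={A,T} ∩ CFOZ={A,C} → {A} (+0)
site 1, node AX: A={A} ∩ X={A} → {A} (+0)
site 1, node FZ: F={A} ∪ Z={G} → {A,G} (+1)
site 1, node CFZ: C={A} ∩ FZ={A,G} → {A} (+0)
site 1, node CFOZ: CFZ={A} ∪ O={C} → {A,C} (+1)
site 1, node ACFOXZ: AX={A} ∩ CFOZ={A,C} → {A} (+0)
site 2, node AX: A={A} ∪ X={C} → {A,C} (+1)
site 2, node FZ: F={T} ∩ Z={T} → {T} (+0)
site 2, node CFZ: C={G} ∪ FZ={T} → {G,T} (+1)
site 2, node CFOZ: CFZ={G,T} ∩ O={T} → {T} (+0)
site 2, node ACFOXZ: AX={A,C} ∪ CFOZ={T} → {A,C,T} (+1)
site 3, node AX: A={C} ∪ X={A} → {A,C} (+1)
site 3, node FZ: F={A} ∪ Z={T} → {A,T} (+1)
site 3, node CFZ: C={T} ∩ FZ={A,T} → {T} (+0)
site 3, node CFOZ: CFZ={T} ∪ O={A} → {A,T} (+1)
site 3, node ACFOXZ: AX={A,C} ∩ CFOZ={A,T} → {A} (+0)
site 4, node AX: A={G} ∪ X={C} → {C,G} (+1)
site 4, node FZ: F={T} ∪ Z={A} → {A,T} (+1)
site 4, node CFZ: C={G} ∪ FZ={A,T} → {A,G,T} (+1)
site 4, node CFOZ: CFZ={A,G,T} ∩ O={T} → {T} (+0)
site 4, node ACFOXZ: AX={C,G} ∪ CFOZ={T} → {C,G,T} (+1)
site 5, node AX: A={A} ∩ X={A} → {A} (+0)
site 5, node FZ: F={C} ∪ Z={T} → {C,T} (+1)
site 5, node CFZ: C={C} ∩ FZ={C,T} → {C} (+0)
site 5, node CFOZ: CFZ={C} ∩ O={C} → {C} (+0)
site 5, node ACFOXZ: AX={A} ∪ CFOZ={C} → {A,C} (+1)
site 6, node AX: A={A} ∩ X={A} → {A} (+0)
site 6, node FZ: F={C} ∪ Z={G} → {C,G} (+1)
site 6, node CFZ: C={G} ∩ FZ={C,G} → {G} (+0)
site 6, node CFOZ: CFZ={G} ∪ O={T} → {G,T} (+1)
site 6, node ACFOXZ: AX={A} ∪ CFOZ={G,T} → {A,G,T} (+1)
site 7, node AX: A={T} ∪ X={A} → {A,T} (+1)
site 7, node FZ: F={G} ∩ Z={G} → {G} (+0)
site 7, node CFZ: C={T} ∪ FZ={G} → {G,T} (+1)
site 7, node CFOZ: CFZ={G,T} ∩ O={G} → {G} (+0)
site 7, node ACFOXZ: AX={A,T} ∪ CFOZ={G} → {A,G,T} (+1)
per-site changes: [3, 2, 3, 3, 4, 2, 3, 3]; total = 23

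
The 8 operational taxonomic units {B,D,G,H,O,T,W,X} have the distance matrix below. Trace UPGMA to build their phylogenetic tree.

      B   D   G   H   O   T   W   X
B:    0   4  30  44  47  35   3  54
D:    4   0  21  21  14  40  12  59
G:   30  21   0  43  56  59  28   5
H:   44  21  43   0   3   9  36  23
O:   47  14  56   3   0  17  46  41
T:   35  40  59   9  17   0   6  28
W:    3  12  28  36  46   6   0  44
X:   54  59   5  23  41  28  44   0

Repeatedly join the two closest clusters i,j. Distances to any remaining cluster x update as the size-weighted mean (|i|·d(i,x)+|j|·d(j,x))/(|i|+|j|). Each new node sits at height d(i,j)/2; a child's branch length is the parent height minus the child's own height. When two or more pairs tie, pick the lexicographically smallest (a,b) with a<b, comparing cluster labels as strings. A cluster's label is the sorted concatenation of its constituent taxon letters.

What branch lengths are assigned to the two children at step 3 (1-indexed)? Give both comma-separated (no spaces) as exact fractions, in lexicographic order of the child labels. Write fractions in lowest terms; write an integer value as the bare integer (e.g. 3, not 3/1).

5/2,5/2

iteration 1: select B,W (d=3); attach at lengths (3/2, 3/2); label the merged cluster BW
  updated: d(BW,D)=8, d(BW,G)=29, d(BW,H)=40, d(BW,O)=93/2, d(BW,T)=41/2, d(BW,X)=49
iteration 2: select H,O (d=3); attach at lengths (3/2, 3/2); label the merged cluster HO
  updated: d(BW,HO)=173/4, d(D,HO)=35/2, d(G,HO)=99/2, d(HO,T)=13, d(HO,X)=32
iteration 3: select G,X (d=5); attach at lengths (5/2, 5/2); label the merged cluster GX
  updated: d(BW,GX)=39, d(D,GX)=40, d(GX,HO)=163/4, d(GX,T)=87/2
iteration 4: select BW,D (d=8); attach at lengths (5/2, 4); label the merged cluster BDW
  updated: d(BDW,GX)=118/3, d(BDW,HO)=104/3, d(BDW,T)=27
iteration 5: select HO,T (d=13); attach at lengths (5, 13/2); label the merged cluster HOT
  updated: d(BDW,HOT)=289/9, d(GX,HOT)=125/3
iteration 6: select BDW,HOT (d=289/9); attach at lengths (217/18, 86/9); label the merged cluster BDHOTW
  updated: d(BDHOTW,GX)=81/2
iteration 7: select BDHOTW,GX (d=81/2); attach at lengths (151/36, 71/4); label the merged cluster BDGHOTWX
final tree: ((((B:3/2,W:3/2):5/2,D:4):217/18,((H:3/2,O:3/2):5,T:13/2):86/9):151/36,(G:5/2,X:5/2):71/4)
total length: 653/9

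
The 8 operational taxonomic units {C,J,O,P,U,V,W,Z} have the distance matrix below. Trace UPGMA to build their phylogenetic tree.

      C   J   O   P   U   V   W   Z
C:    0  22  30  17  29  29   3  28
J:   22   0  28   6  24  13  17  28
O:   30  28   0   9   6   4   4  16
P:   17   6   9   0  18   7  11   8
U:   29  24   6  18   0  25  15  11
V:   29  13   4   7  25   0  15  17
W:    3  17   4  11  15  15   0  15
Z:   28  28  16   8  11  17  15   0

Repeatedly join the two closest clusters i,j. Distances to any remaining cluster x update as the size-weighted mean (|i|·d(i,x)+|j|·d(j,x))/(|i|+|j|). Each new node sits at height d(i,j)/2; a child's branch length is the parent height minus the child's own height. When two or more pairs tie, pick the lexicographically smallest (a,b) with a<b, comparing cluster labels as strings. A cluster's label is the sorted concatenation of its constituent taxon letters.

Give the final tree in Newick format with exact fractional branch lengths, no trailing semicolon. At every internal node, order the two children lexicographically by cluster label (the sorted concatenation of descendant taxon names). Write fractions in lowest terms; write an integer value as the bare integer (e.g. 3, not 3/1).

((C:3/2,W:3/2):49/6,(((J:3,P:3):33/8,(O:2,V:2):41/8):7/4,(U:11/2,Z:11/2):27/8):19/24)

iteration 1: select C,W (d=3); attach at lengths (3/2, 3/2); label the merged cluster CW
  updated: d(CW,J)=39/2, d(CW,O)=17, d(CW,P)=14, d(CW,U)=22, d(CW,V)=22, d(CW,Z)=43/2
iteration 2: select O,V (d=4); attach at lengths (2, 2); label the merged cluster OV
  updated: d(CW,OV)=39/2, d(J,OV)=41/2, d(OV,P)=8, d(OV,U)=31/2, d(OV,Z)=33/2
iteration 3: select J,P (d=6); attach at lengths (3, 3); label the merged cluster JP
  updated: d(CW,JP)=67/4, d(JP,OV)=57/4, d(JP,U)=21, d(JP,Z)=18
iteration 4: select U,Z (d=11); attach at lengths (11/2, 11/2); label the merged cluster UZ
  updated: d(CW,UZ)=87/4, d(JP,UZ)=39/2, d(OV,UZ)=16
iteration 5: select JP,OV (d=57/4); attach at lengths (33/8, 41/8); label the merged cluster JOPV
  updated: d(CW,JOPV)=145/8, d(JOPV,UZ)=71/4
iteration 6: select JOPV,UZ (d=71/4); attach at lengths (7/4, 27/8); label the merged cluster JOPUVZ
  updated: d(CW,JOPUVZ)=58/3
iteration 7: select CW,JOPUVZ (d=58/3); attach at lengths (49/6, 19/24); label the merged cluster CJOPUVWZ
final tree: ((C:3/2,W:3/2):49/6,(((J:3,P:3):33/8,(O:2,V:2):41/8):7/4,(U:11/2,Z:11/2):27/8):19/24)
total length: 142/3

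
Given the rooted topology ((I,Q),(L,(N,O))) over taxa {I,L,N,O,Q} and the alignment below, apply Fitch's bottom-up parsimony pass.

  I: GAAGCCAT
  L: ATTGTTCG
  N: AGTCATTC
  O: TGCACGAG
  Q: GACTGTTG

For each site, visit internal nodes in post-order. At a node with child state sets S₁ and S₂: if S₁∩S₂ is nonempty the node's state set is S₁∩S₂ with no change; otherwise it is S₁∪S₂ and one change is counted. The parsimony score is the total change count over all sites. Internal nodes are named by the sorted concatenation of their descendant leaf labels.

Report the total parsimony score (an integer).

20

site 0, node IQ: I={G} ∩ Q={G} → {G} (+0)
site 0, node NO: N={A} ∪ O={T} → {A,T} (+1)
site 0, node LNO: L={A} ∩ NO={A,T} → {A} (+0)
site 0, node ILNOQ: IQ={G} ∪ LNO={A} → {A,G} (+1)
site 1, node IQ: I={A} ∩ Q={A} → {A} (+0)
site 1, node NO: N={G} ∩ O={G} → {G} (+0)
site 1, node LNO: L={T} ∪ NO={G} → {G,T} (+1)
site 1, node ILNOQ: IQ={A} ∪ LNO={G,T} → {A,G,T} (+1)
site 2, node IQ: I={A} ∪ Q={C} → {A,C} (+1)
site 2, node NO: N={T} ∪ O={C} → {C,T} (+1)
site 2, node LNO: L={T} ∩ NO={C,T} → {T} (+0)
site 2, node ILNOQ: IQ={A,C} ∪ LNO={T} → {A,C,T} (+1)
site 3, node IQ: I={G} ∪ Q={T} → {G,T} (+1)
site 3, node NO: N={C} ∪ O={A} → {A,C} (+1)
site 3, node LNO: L={G} ∪ NO={A,C} → {A,C,G} (+1)
site 3, node ILNOQ: IQ={G,T} ∩ LNO={A,C,G} → {G} (+0)
site 4, node IQ: I={C} ∪ Q={G} → {C,G} (+1)
site 4, node NO: N={A} ∪ O={C} → {A,C} (+1)
site 4, node LNO: L={T} ∪ NO={A,C} → {A,C,T} (+1)
site 4, node ILNOQ: IQ={C,G} ∩ LNO={A,C,T} → {C} (+0)
site 5, node IQ: I={C} ∪ Q={T} → {C,T} (+1)
site 5, node NO: N={T} ∪ O={G} → {G,T} (+1)
site 5, node LNO: L={T} ∩ NO={G,T} → {T} (+0)
site 5, node ILNOQ: IQ={C,T} ∩ LNO={T} → {T} (+0)
site 6, node IQ: I={A} ∪ Q={T} → {A,T} (+1)
site 6, node NO: N={T} ∪ O={A} → {A,T} (+1)
site 6, node LNO: L={C} ∪ NO={A,T} → {A,C,T} (+1)
site 6, node ILNOQ: IQ={A,T} ∩ LNO={A,C,T} → {A,T} (+0)
site 7, node IQ: I={T} ∪ Q={G} → {G,T} (+1)
site 7, node NO: N={C} ∪ O={G} → {C,G} (+1)
site 7, node LNO: L={G} ∩ NO={C,G} → {G} (+0)
site 7, node ILNOQ: IQ={G,T} ∩ LNO={G} → {G} (+0)
per-site changes: [2, 2, 3, 3, 3, 2, 3, 2]; total = 20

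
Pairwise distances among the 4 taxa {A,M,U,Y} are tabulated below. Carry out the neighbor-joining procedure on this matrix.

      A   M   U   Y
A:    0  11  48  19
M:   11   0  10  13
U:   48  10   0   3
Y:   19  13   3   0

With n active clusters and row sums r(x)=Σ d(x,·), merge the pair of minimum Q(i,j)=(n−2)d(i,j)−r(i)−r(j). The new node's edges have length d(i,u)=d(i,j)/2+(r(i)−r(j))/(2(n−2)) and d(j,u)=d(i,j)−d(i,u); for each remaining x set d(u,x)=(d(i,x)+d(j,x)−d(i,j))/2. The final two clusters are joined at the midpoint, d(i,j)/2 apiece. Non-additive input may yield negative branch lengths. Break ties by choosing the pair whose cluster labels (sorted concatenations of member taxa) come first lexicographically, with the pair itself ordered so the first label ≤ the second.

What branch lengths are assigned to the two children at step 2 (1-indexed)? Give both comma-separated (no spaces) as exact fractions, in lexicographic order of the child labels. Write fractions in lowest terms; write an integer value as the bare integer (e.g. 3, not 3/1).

31/2,8

step 1: merge (A,M) at d=11, Q=-90; branch lengths A→33/2, M→-11/2; new cluster AM
  updated: d(AM,U)=47/2, d(AM,Y)=21/2
step 2: merge (AM,U) at d=47/2, Q=-37; branch lengths AM→31/2, U→8; new cluster AMU
  updated: d(AMU,Y)=-5
step 3: merge (AMU,Y) at d=-5; branch lengths AMU→-5/2, Y→-5/2; new cluster AMUY
final tree: (((A:33/2,M:-11/2):31/2,U:8):-5/2,Y:-5/2)
total length: 59/2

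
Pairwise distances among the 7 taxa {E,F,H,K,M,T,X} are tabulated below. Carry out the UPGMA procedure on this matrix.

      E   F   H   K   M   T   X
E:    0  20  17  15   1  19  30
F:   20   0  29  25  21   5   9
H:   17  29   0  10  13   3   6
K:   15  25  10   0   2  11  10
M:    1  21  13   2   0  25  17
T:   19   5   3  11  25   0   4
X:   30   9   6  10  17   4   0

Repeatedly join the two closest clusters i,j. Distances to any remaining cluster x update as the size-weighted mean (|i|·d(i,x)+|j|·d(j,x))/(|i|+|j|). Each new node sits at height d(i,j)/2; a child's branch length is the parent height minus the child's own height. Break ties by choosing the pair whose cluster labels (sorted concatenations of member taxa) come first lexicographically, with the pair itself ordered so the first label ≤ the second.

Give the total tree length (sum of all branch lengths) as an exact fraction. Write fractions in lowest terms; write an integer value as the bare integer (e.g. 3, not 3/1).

iteration 1: select E,M (d=1); attach at lengths (1/2, 1/2); label the merged cluster EM
  updated: d(EM,F)=41/2, d(EM,H)=15, d(EM,K)=17/2, d(EM,T)=22, d(EM,X)=47/2
iteration 2: select H,T (d=3); attach at lengths (3/2, 3/2); label the merged cluster HT
  updated: d(EM,HT)=37/2, d(F,HT)=17, d(HT,K)=21/2, d(HT,X)=5
iteration 3: select HT,X (d=5); attach at lengths (1, 5/2); label the merged cluster HTX
  updated: d(EM,HTX)=121/6, d(F,HTX)=43/3, d(HTX,K)=31/3
iteration 4: select EM,K (d=17/2); attach at lengths (15/4, 17/4); label the merged cluster EKM
  updated: d(EKM,F)=22, d(EKM,HTX)=152/9
iteration 5: select F,HTX (d=43/3); attach at lengths (43/6, 14/3); label the merged cluster FHTX
  updated: d(EKM,FHTX)=109/6
iteration 6: select EKM,FHTX (d=109/6); attach at lengths (29/6, 23/12); label the merged cluster EFHKMTX
final tree: (((E:1/2,M:1/2):15/4,K:17/4):29/6,(F:43/6,((H:3/2,T:3/2):1,X:5/2):14/3):23/12)
total length: 409/12

409/12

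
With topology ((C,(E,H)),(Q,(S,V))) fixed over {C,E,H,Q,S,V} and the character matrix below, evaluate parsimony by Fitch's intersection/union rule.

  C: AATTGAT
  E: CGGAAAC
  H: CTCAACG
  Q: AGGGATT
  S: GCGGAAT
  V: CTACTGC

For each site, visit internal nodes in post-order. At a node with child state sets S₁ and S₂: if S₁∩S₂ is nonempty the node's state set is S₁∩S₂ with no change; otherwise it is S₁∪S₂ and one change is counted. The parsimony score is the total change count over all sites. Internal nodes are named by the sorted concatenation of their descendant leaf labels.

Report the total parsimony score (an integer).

21

site 0, node EH: E={C} ∩ H={C} → {C} (+0)
site 0, node CEH: C={A} ∪ EH={C} → {A,C} (+1)
site 0, node SV: S={G} ∪ V={C} → {C,G} (+1)
site 0, node QSV: Q={A} ∪ SV={C,G} → {A,C,G} (+1)
site 0, node CEHQSV: CEH={A,C} ∩ QSV={A,C,G} → {A,C} (+0)
site 1, node EH: E={G} ∪ H={T} → {G,T} (+1)
site 1, node CEH: C={A} ∪ EH={G,T} → {A,G,T} (+1)
site 1, node SV: S={C} ∪ V={T} → {C,T} (+1)
site 1, node QSV: Q={G} ∪ SV={C,T} → {C,G,T} (+1)
site 1, node CEHQSV: CEH={A,G,T} ∩ QSV={C,G,T} → {G,T} (+0)
site 2, node EH: E={G} ∪ H={C} → {C,G} (+1)
site 2, node CEH: C={T} ∪ EH={C,G} → {C,G,T} (+1)
site 2, node SV: S={G} ∪ V={A} → {A,G} (+1)
site 2, node QSV: Q={G} ∩ SV={A,G} → {G} (+0)
site 2, node CEHQSV: CEH={C,G,T} ∩ QSV={G} → {G} (+0)
site 3, node EH: E={A} ∩ H={A} → {A} (+0)
site 3, node CEH: C={T} ∪ EH={A} → {A,T} (+1)
site 3, node SV: S={G} ∪ V={C} → {C,G} (+1)
site 3, node QSV: Q={G} ∩ SV={C,G} → {G} (+0)
site 3, node CEHQSV: CEH={A,T} ∪ QSV={G} → {A,G,T} (+1)
site 4, node EH: E={A} ∩ H={A} → {A} (+0)
site 4, node CEH: C={G} ∪ EH={A} → {A,G} (+1)
site 4, node SV: S={A} ∪ V={T} → {A,T} (+1)
site 4, node QSV: Q={A} ∩ SV={A,T} → {A} (+0)
site 4, node CEHQSV: CEH={A,G} ∩ QSV={A} → {A} (+0)
site 5, node EH: E={A} ∪ H={C} → {A,C} (+1)
site 5, node CEH: C={A} ∩ EH={A,C} → {A} (+0)
site 5, node SV: S={A} ∪ V={G} → {A,G} (+1)
site 5, node QSV: Q={T} ∪ SV={A,G} → {A,G,T} (+1)
site 5, node CEHQSV: CEH={A} ∩ QSV={A,G,T} → {A} (+0)
site 6, node EH: E={C} ∪ H={G} → {C,G} (+1)
site 6, node CEH: C={T} ∪ EH={C,G} → {C,G,T} (+1)
site 6, node SV: S={T} ∪ V={C} → {C,T} (+1)
site 6, node QSV: Q={T} ∩ SV={C,T} → {T} (+0)
site 6, node CEHQSV: CEH={C,G,T} ∩ QSV={T} → {T} (+0)
per-site changes: [3, 4, 3, 3, 2, 3, 3]; total = 21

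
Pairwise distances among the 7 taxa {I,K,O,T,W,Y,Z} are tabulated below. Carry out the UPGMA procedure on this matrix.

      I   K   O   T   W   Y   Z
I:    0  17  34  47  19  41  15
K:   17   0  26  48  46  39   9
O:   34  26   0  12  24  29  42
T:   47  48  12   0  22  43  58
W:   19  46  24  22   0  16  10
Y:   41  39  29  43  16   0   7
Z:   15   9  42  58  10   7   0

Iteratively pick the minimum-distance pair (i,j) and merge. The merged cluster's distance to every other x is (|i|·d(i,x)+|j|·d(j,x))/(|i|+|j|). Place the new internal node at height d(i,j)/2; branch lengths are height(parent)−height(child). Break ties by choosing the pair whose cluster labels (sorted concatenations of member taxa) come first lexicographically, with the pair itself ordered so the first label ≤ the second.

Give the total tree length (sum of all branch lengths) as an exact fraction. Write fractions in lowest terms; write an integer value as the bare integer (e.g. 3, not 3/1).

4553/60

iteration 1: select Y,Z (d=7); attach at lengths (7/2, 7/2); label the merged cluster YZ
  updated: d(I,YZ)=28, d(K,YZ)=24, d(O,YZ)=71/2, d(T,YZ)=101/2, d(W,YZ)=13
iteration 2: select O,T (d=12); attach at lengths (6, 6); label the merged cluster OT
  updated: d(I,OT)=81/2, d(K,OT)=37, d(OT,W)=23, d(OT,YZ)=43
iteration 3: select W,YZ (d=13); attach at lengths (13/2, 3); label the merged cluster WYZ
  updated: d(I,WYZ)=25, d(K,WYZ)=94/3, d(OT,WYZ)=109/3
iteration 4: select I,K (d=17); attach at lengths (17/2, 17/2); label the merged cluster IK
  updated: d(IK,OT)=155/4, d(IK,WYZ)=169/6
iteration 5: select IK,WYZ (d=169/6); attach at lengths (67/12, 91/12); label the merged cluster IKWYZ
  updated: d(IKWYZ,OT)=373/10
iteration 6: select IKWYZ,OT (d=373/10); attach at lengths (137/30, 253/20); label the merged cluster IKOTWYZ
final tree: (((I:17/2,K:17/2):67/12,(W:13/2,(Y:7/2,Z:7/2):3):91/12):137/30,(O:6,T:6):253/20)
total length: 4553/60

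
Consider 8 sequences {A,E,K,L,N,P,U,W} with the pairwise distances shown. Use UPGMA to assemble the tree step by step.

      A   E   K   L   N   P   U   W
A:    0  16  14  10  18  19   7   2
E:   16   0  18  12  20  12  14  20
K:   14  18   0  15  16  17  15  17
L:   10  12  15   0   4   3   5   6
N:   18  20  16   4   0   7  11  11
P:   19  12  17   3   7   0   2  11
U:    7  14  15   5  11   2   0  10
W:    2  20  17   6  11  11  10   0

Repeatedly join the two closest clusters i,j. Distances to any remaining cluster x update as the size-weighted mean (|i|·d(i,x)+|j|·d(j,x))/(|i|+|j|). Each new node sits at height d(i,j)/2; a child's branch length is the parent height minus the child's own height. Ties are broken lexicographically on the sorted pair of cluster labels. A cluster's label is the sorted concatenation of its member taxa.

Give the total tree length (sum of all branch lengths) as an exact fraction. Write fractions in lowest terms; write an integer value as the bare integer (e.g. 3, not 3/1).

step 1: merge (A,W) at d=2; branch lengths A→1, W→1; new cluster AW
  updated: d(AW,E)=18, d(AW,K)=31/2, d(AW,L)=8, d(AW,N)=29/2, d(AW,P)=15, d(AW,U)=17/2
step 2: merge (P,U) at d=2; branch lengths P→1, U→1; new cluster PU
  updated: d(AW,PU)=47/4, d(E,PU)=13, d(K,PU)=16, d(L,PU)=4, d(N,PU)=9
step 3: merge (L,N) at d=4; branch lengths L→2, N→2; new cluster LN
  updated: d(AW,LN)=45/4, d(E,LN)=16, d(K,LN)=31/2, d(LN,PU)=13/2
step 4: merge (LN,PU) at d=13/2; branch lengths LN→5/4, PU→9/4; new cluster LNPU
  updated: d(AW,LNPU)=23/2, d(E,LNPU)=29/2, d(K,LNPU)=63/4
step 5: merge (AW,LNPU) at d=23/2; branch lengths AW→19/4, LNPU→5/2; new cluster ALNPUW
  updated: d(ALNPUW,E)=47/3, d(ALNPUW,K)=47/3
step 6: merge (ALNPUW,E) at d=47/3; branch lengths ALNPUW→25/12, E→47/6; new cluster AELNPUW
  updated: d(AELNPUW,K)=16
step 7: merge (AELNPUW,K) at d=16; branch lengths AELNPUW→1/6, K→8; new cluster AEKLNPUW
final tree: ((((A:1,W:1):19/4,((L:2,N:2):5/4,(P:1,U:1):9/4):5/2):25/12,E:47/6):1/6,K:8)
total length: 221/6

221/6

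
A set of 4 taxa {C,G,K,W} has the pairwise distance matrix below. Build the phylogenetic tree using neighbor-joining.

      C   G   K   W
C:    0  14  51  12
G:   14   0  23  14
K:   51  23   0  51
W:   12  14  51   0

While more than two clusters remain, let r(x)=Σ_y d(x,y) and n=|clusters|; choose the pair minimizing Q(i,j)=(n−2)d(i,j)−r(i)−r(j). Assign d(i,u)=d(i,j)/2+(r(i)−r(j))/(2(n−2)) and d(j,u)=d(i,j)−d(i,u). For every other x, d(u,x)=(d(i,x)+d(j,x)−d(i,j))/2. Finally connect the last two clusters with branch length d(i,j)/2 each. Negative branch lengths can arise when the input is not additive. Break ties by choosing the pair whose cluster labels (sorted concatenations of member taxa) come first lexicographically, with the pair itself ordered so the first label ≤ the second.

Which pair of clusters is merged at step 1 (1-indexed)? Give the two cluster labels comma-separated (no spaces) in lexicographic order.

C,W

1. join C+W (d=12, Q=-130) ⇒ CW; edges |C|=6, |W|=6
  updated: d(CW,G)=8, d(CW,K)=45
2. join CW+G (d=8, Q=-76) ⇒ CGW; edges |CW|=15, |G|=-7
  updated: d(CGW,K)=30
3. join CGW+K (d=30) ⇒ CGKW; edges |CGW|=15, |K|=15
final tree: (((C:6,W:6):15,G:-7):15,K:15)
total length: 50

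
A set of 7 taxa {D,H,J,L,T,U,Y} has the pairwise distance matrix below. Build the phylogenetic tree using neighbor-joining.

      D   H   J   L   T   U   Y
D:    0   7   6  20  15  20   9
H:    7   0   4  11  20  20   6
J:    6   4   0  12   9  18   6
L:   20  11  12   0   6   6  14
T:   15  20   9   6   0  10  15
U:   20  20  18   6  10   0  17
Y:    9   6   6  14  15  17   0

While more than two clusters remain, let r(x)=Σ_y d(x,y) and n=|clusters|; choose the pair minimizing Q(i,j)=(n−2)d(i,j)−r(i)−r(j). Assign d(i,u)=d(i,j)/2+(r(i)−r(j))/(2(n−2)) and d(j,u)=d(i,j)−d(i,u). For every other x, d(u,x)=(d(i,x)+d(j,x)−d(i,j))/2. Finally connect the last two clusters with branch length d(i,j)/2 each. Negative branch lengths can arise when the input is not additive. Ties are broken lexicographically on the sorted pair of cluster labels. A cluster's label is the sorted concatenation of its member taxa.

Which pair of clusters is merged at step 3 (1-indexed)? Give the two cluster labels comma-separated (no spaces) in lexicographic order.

J,LTU

step 1: merge (L,U) at d=6, Q=-130; branch lengths L→4/5, U→26/5; new cluster LU
  updated: d(D,LU)=17, d(H,LU)=25/2, d(J,LU)=12, d(LU,T)=5, d(LU,Y)=25/2
step 2: merge (LU,T) at d=5, Q=-103; branch lengths LU→15/8, T→25/8; new cluster LTU
  updated: d(D,LTU)=27/2, d(H,LTU)=55/4, d(J,LTU)=8, d(LTU,Y)=45/4
step 3: merge (J,LTU) at d=8, Q=-93/2; branch lengths J→1/4, LTU→31/4; new cluster JLTU
  updated: d(D,JLTU)=23/4, d(H,JLTU)=39/8, d(JLTU,Y)=37/8
step 4: merge (D,H) at d=7, Q=-205/8; branch lengths D→143/32, H→81/32; new cluster DH
  updated: d(DH,JLTU)=29/16, d(DH,Y)=4
step 5: merge (DH,JLTU) at d=29/16, Q=-167/16; branch lengths DH→19/32, JLTU→39/32; new cluster DHJLTU
  updated: d(DHJLTU,Y)=109/32
step 6: merge (DHJLTU,Y) at d=109/32; branch lengths DHJLTU→109/64, Y→109/64; new cluster DHJLTUY
final tree: (((D:143/32,H:81/32):19/32,(J:1/4,((L:4/5,U:26/5):15/8,T:25/8):31/4):39/32):109/64,Y:109/64)
total length: 999/32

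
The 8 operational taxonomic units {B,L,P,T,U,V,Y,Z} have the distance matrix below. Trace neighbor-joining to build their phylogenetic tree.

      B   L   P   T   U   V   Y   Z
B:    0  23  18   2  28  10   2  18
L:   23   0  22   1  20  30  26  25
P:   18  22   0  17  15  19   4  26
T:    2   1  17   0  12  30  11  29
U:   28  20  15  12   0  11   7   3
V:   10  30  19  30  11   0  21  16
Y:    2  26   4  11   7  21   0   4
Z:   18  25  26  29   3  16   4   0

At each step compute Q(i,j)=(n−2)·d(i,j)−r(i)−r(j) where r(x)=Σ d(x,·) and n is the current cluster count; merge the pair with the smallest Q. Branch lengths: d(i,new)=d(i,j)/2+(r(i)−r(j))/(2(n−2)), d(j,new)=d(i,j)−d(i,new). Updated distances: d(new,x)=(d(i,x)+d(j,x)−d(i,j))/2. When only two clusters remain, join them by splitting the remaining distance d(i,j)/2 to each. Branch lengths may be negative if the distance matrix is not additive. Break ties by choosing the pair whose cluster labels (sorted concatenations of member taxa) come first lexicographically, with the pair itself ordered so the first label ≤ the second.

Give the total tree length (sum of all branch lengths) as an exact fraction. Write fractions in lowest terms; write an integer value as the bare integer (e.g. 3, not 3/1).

iteration 1: select L,T (d=1, Q=-243); attach at lengths (17/4, -13/4); label the merged cluster LT
  updated: d(B,LT)=12, d(LT,P)=19, d(LT,U)=31/2, d(LT,V)=59/2, d(LT,Y)=18, d(LT,Z)=53/2
iteration 2: select U,Z (d=3, Q=-158); attach at lengths (1/10, 29/10); label the merged cluster UZ
  updated: d(B,UZ)=43/2, d(LT,UZ)=39/2, d(P,UZ)=19, d(UZ,V)=12, d(UZ,Y)=4
iteration 3: select UZ,V (d=12, Q=-239/2); attach at lengths (65/16, 127/16); label the merged cluster UVZ
  updated: d(B,UVZ)=39/4, d(LT,UVZ)=37/2, d(P,UVZ)=13, d(UVZ,Y)=13/2
iteration 4: select B,LT (d=12, Q=-293/4); attach at lengths (41/24, 247/24); label the merged cluster BLT
  updated: d(BLT,P)=25/2, d(BLT,UVZ)=65/8, d(BLT,Y)=4
iteration 5: select BLT,UVZ (d=65/8, Q=-36); attach at lengths (53/16, 77/16); label the merged cluster BLTUVZ
  updated: d(BLTUVZ,P)=139/16, d(BLTUVZ,Y)=19/16
iteration 6: select BLTUVZ,P (d=139/16, Q=-111/8); attach at lengths (47/16, 23/4); label the merged cluster BLPTUVZ
  updated: d(BLPTUVZ,Y)=-7/4
iteration 7: select BLPTUVZ,Y (d=-7/4); attach at lengths (-7/8, -7/8); label the merged cluster BLPTUVYZ
final tree: ((((B:41/24,(L:17/4,T:-13/4):247/24):53/16,((U:1/10,Z:29/10):65/16,V:127/16):77/16):47/16,P:23/4):-7/8,Y:-7/8)
total length: 689/16

689/16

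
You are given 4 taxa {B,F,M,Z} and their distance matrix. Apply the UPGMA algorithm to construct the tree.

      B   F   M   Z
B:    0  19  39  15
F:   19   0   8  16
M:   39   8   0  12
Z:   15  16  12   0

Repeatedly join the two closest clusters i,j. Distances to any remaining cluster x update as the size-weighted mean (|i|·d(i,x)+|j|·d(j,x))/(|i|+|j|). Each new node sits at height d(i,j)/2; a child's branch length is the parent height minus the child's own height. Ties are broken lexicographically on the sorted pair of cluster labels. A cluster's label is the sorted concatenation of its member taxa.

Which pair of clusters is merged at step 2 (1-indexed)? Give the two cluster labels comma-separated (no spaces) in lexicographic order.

step 1: merge (F,M) at d=8; branch lengths F→4, M→4; new cluster FM
  updated: d(B,FM)=29, d(FM,Z)=14
step 2: merge (FM,Z) at d=14; branch lengths FM→3, Z→7; new cluster FMZ
  updated: d(B,FMZ)=73/3
step 3: merge (B,FMZ) at d=73/3; branch lengths B→73/6, FMZ→31/6; new cluster BFMZ
final tree: (B:73/6,((F:4,M:4):3,Z:7):31/6)
total length: 106/3

FM,Z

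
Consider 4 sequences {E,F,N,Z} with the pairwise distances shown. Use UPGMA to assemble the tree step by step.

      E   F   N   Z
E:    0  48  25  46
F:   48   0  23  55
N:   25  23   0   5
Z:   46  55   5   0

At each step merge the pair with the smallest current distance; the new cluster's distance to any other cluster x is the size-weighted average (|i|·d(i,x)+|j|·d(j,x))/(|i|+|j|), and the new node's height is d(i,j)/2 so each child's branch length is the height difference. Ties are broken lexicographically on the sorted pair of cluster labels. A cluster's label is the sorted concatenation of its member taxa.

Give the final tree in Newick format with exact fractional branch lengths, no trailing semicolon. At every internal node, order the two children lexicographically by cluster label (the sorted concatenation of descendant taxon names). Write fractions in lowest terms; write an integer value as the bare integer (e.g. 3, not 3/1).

step 1: merge (N,Z) at d=5; branch lengths N→5/2, Z→5/2; new cluster NZ
  updated: d(E,NZ)=71/2, d(F,NZ)=39
step 2: merge (E,NZ) at d=71/2; branch lengths E→71/4, NZ→61/4; new cluster ENZ
  updated: d(ENZ,F)=42
step 3: merge (ENZ,F) at d=42; branch lengths ENZ→13/4, F→21; new cluster EFNZ
final tree: ((E:71/4,(N:5/2,Z:5/2):61/4):13/4,F:21)
total length: 249/4

((E:71/4,(N:5/2,Z:5/2):61/4):13/4,F:21)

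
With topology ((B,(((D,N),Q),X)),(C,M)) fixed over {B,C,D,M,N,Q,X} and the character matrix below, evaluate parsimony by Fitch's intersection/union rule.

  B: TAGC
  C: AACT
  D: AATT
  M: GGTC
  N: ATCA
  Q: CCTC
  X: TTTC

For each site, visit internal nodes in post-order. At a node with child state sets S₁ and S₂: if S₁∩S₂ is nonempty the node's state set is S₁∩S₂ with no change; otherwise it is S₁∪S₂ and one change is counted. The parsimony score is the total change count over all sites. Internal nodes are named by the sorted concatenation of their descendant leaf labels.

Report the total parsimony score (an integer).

14

site 0, node DN: D={A} ∩ N={A} → {A} (+0)
site 0, node DNQ: DN={A} ∪ Q={C} → {A,C} (+1)
site 0, node DNQX: DNQ={A,C} ∪ X={T} → {A,C,T} (+1)
site 0, node BDNQX: B={T} ∩ DNQX={A,C,T} → {T} (+0)
site 0, node CM: C={A} ∪ M={G} → {A,G} (+1)
site 0, node BCDMNQX: BDNQX={T} ∪ CM={A,G} → {A,G,T} (+1)
site 1, node DN: D={A} ∪ N={T} → {A,T} (+1)
site 1, node DNQ: DN={A,T} ∪ Q={C} → {A,C,T} (+1)
site 1, node DNQX: DNQ={A,C,T} ∩ X={T} → {T} (+0)
site 1, node BDNQX: B={A} ∪ DNQX={T} → {A,T} (+1)
site 1, node CM: C={A} ∪ M={G} → {A,G} (+1)
site 1, node BCDMNQX: BDNQX={A,T} ∩ CM={A,G} → {A} (+0)
site 2, node DN: D={T} ∪ N={C} → {C,T} (+1)
site 2, node DNQ: DN={C,T} ∩ Q={T} → {T} (+0)
site 2, node DNQX: DNQ={T} ∩ X={T} → {T} (+0)
site 2, node BDNQX: B={G} ∪ DNQX={T} → {G,T} (+1)
site 2, node CM: C={C} ∪ M={T} → {C,T} (+1)
site 2, node BCDMNQX: BDNQX={G,T} ∩ CM={C,T} → {T} (+0)
site 3, node DN: D={T} ∪ N={A} → {A,T} (+1)
site 3, node DNQ: DN={A,T} ∪ Q={C} → {A,C,T} (+1)
site 3, node DNQX: DNQ={A,C,T} ∩ X={C} → {C} (+0)
site 3, node BDNQX: B={C} ∩ DNQX={C} → {C} (+0)
site 3, node CM: C={T} ∪ M={C} → {C,T} (+1)
site 3, node BCDMNQX: BDNQX={C} ∩ CM={C,T} → {C} (+0)
per-site changes: [4, 4, 3, 3]; total = 14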